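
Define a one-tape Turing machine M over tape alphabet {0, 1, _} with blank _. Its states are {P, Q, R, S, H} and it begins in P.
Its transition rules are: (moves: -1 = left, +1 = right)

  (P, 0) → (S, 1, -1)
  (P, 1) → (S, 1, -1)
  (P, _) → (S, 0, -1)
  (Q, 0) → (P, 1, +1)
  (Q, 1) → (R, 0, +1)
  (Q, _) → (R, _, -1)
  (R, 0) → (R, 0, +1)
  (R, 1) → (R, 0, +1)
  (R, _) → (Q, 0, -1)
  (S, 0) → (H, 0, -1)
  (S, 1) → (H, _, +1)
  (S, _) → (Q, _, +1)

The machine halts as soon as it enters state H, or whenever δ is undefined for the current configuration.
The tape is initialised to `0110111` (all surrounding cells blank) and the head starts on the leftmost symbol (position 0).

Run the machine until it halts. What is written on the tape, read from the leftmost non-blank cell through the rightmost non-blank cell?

000000_1

P | _[0]110111_   read 0 → write 1, move -1, go to S
S | [_]1110111_   read _ → write _, move +1, go to Q
Q | _[1]110111_   read 1 → write 0, move +1, go to R
R | _0[1]10111_   read 1 → write 0, move +1, go to R
R | _00[1]0111_   read 1 → write 0, move +1, go to R
R | _000[0]111_   read 0 → write 0, move +1, go to R
R | _0000[1]11_   read 1 → write 0, move +1, go to R
R | _00000[1]1_   read 1 → write 0, move +1, go to R
R | _000000[1]_   read 1 → write 0, move +1, go to R
R | _0000000[_]   read _ → write 0, move -1, go to Q
Q | _000000[0]0   read 0 → write 1, move +1, go to P
P | _0000001[0]   read 0 → write 1, move -1, go to S
S | _000000[1]1   read 1 → write _, move +1, go to H
H | _000000_[1]
The non-blank tape span at halt is 000000_1.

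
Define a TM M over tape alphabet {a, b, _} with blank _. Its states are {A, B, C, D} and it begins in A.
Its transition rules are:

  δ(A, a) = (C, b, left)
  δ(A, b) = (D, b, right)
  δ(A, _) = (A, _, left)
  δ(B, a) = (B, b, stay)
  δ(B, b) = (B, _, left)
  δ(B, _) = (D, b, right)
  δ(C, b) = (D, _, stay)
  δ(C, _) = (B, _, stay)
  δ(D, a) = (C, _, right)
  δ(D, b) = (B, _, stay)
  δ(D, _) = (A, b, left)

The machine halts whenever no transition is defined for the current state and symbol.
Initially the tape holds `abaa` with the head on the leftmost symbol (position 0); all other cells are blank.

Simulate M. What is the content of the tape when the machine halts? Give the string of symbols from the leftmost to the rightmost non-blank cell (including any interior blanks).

bbb_a

A | _[a]baa   read a → write b, move left, go to C
C | [_]bbaa   read _ → write _, move stay, go to B
B | [_]bbaa   read _ → write b, move right, go to D
D | b[b]baa   read b → write _, move stay, go to B
B | b[_]baa   read _ → write b, move right, go to D
D | bb[b]aa   read b → write _, move stay, go to B
B | bb[_]aa   read _ → write b, move right, go to D
D | bbb[a]a   read a → write _, move right, go to C
C | bbb_[a]
The non-blank tape span at halt is bbb_a.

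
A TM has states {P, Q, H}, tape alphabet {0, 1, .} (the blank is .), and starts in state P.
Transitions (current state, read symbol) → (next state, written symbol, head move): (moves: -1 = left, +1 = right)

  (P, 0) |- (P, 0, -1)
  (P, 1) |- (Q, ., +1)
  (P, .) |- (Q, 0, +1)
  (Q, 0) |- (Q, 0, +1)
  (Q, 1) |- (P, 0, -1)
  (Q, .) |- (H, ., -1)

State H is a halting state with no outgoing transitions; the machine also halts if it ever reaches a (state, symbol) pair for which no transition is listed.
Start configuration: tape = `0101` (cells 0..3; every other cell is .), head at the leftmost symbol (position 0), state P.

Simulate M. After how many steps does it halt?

state=P head=0 tape=...[0]101.   (P,0)→(P,0,-1)
state=P head=-1 tape=..[.]0101.   (P,.)→(Q,0,+1)
state=Q head=0 tape=..0[0]101.   (Q,0)→(Q,0,+1)
state=Q head=1 tape=..00[1]01.   (Q,1)→(P,0,-1)
state=P head=0 tape=..0[0]001.   (P,0)→(P,0,-1)
state=P head=-1 tape=..[0]0001.   (P,0)→(P,0,-1)
state=P head=-2 tape=.[.]00001.   (P,.)→(Q,0,+1)
state=Q head=-1 tape=.0[0]0001.   (Q,0)→(Q,0,+1)
state=Q head=0 tape=.00[0]001.   (Q,0)→(Q,0,+1)
state=Q head=1 tape=.000[0]01.   (Q,0)→(Q,0,+1)
state=Q head=2 tape=.0000[0]1.   (Q,0)→(Q,0,+1)
state=Q head=3 tape=.00000[1].   (Q,1)→(P,0,-1)
state=P head=2 tape=.0000[0]0.   (P,0)→(P,0,-1)
state=P head=1 tape=.000[0]00.   (P,0)→(P,0,-1)
state=P head=0 tape=.00[0]000.   (P,0)→(P,0,-1)
state=P head=-1 tape=.0[0]0000.   (P,0)→(P,0,-1)
state=P head=-2 tape=.[0]00000.   (P,0)→(P,0,-1)
state=P head=-3 tape=[.]000000.   (P,.)→(Q,0,+1)
state=Q head=-2 tape=0[0]00000.   (Q,0)→(Q,0,+1)
state=Q head=-1 tape=00[0]0000.   (Q,0)→(Q,0,+1)
state=Q head=0 tape=000[0]000.   (Q,0)→(Q,0,+1)
state=Q head=1 tape=0000[0]00.   (Q,0)→(Q,0,+1)
state=Q head=2 tape=00000[0]0.   (Q,0)→(Q,0,+1)
state=Q head=3 tape=000000[0].   (Q,0)→(Q,0,+1)
state=Q head=4 tape=0000000[.]   (Q,.)→(H,.,-1)
state=H head=3 tape=000000[0].
M halts after 25 transitions.

25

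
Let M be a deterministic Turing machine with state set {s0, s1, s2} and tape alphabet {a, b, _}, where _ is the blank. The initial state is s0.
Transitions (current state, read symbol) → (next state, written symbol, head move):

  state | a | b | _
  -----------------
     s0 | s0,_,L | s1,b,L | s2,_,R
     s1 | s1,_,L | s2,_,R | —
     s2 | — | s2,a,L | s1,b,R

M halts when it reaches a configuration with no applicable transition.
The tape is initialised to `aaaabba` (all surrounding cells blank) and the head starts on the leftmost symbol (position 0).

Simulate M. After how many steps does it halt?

21

state=s0 head=0 tape=_[a]aaabba_   (s0,a)→(s0,_,L)
state=s0 head=-1 tape=[_]_aaabba_   (s0,_)→(s2,_,R)
state=s2 head=0 tape=_[_]aaabba_   (s2,_)→(s1,b,R)
state=s1 head=1 tape=_b[a]aabba_   (s1,a)→(s1,_,L)
state=s1 head=0 tape=_[b]_aabba_   (s1,b)→(s2,_,R)
state=s2 head=1 tape=__[_]aabba_   (s2,_)→(s1,b,R)
state=s1 head=2 tape=__b[a]abba_   (s1,a)→(s1,_,L)
state=s1 head=1 tape=__[b]_abba_   (s1,b)→(s2,_,R)
state=s2 head=2 tape=___[_]abba_   (s2,_)→(s1,b,R)
state=s1 head=3 tape=___b[a]bba_   (s1,a)→(s1,_,L)
state=s1 head=2 tape=___[b]_bba_   (s1,b)→(s2,_,R)
state=s2 head=3 tape=____[_]bba_   (s2,_)→(s1,b,R)
state=s1 head=4 tape=____b[b]ba_   (s1,b)→(s2,_,R)
state=s2 head=5 tape=____b_[b]a_   (s2,b)→(s2,a,L)
state=s2 head=4 tape=____b[_]aa_   (s2,_)→(s1,b,R)
state=s1 head=5 tape=____bb[a]a_   (s1,a)→(s1,_,L)
state=s1 head=4 tape=____b[b]_a_   (s1,b)→(s2,_,R)
state=s2 head=5 tape=____b_[_]a_   (s2,_)→(s1,b,R)
state=s1 head=6 tape=____b_b[a]_   (s1,a)→(s1,_,L)
state=s1 head=5 tape=____b_[b]__   (s1,b)→(s2,_,R)
state=s2 head=6 tape=____b__[_]_   (s2,_)→(s1,b,R)
state=s1 head=7 tape=____b__b[_]
M halts after 21 transitions.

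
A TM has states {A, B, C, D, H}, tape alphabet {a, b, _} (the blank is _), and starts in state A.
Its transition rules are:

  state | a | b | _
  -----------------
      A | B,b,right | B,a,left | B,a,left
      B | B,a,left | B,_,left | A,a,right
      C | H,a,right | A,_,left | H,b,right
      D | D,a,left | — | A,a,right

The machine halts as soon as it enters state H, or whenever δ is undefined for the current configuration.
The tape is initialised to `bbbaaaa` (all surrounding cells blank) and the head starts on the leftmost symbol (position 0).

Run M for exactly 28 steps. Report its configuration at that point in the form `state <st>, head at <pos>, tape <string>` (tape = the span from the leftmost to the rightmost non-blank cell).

A | ____[b]bbaaaa   read b → write a, move left, go to B
B | ___[_]abbaaaa   read _ → write a, move right, go to A
A | ___a[a]bbaaaa   read a → write b, move right, go to B
B | ___ab[b]baaaa   read b → write _, move left, go to B
B | ___a[b]_baaaa   read b → write _, move left, go to B
B | ___[a]__baaaa   read a → write a, move left, go to B
B | __[_]a__baaaa   read _ → write a, move right, go to A
A | __a[a]__baaaa   read a → write b, move right, go to B
B | __ab[_]_baaaa   read _ → write a, move right, go to A
A | __aba[_]baaaa   read _ → write a, move left, go to B
B | __ab[a]abaaaa   read a → write a, move left, go to B
B | __a[b]aabaaaa   read b → write _, move left, go to B
B | __[a]_aabaaaa   read a → write a, move left, go to B
B | _[_]a_aabaaaa   read _ → write a, move right, go to A
A | _a[a]_aabaaaa   read a → write b, move right, go to B
B | _ab[_]aabaaaa   read _ → write a, move right, go to A
A | _aba[a]abaaaa   read a → write b, move right, go to B
B | _abab[a]baaaa   read a → write a, move left, go to B
B | _aba[b]abaaaa   read b → write _, move left, go to B
B | _ab[a]_abaaaa   read a → write a, move left, go to B
B | _a[b]a_abaaaa   read b → write _, move left, go to B
B | _[a]_a_abaaaa   read a → write a, move left, go to B
B | [_]a_a_abaaaa   read _ → write a, move right, go to A
A | a[a]_a_abaaaa   read a → write b, move right, go to B
B | ab[_]a_abaaaa   read _ → write a, move right, go to A
A | aba[a]_abaaaa   read a → write b, move right, go to B
B | abab[_]abaaaa   read _ → write a, move right, go to A
A | ababa[a]baaaa   read a → write b, move right, go to B
B | ababab[b]aaaa
After 28 steps: state B, head at 2, tape abababbaaaa.

state B, head at 2, tape abababbaaaa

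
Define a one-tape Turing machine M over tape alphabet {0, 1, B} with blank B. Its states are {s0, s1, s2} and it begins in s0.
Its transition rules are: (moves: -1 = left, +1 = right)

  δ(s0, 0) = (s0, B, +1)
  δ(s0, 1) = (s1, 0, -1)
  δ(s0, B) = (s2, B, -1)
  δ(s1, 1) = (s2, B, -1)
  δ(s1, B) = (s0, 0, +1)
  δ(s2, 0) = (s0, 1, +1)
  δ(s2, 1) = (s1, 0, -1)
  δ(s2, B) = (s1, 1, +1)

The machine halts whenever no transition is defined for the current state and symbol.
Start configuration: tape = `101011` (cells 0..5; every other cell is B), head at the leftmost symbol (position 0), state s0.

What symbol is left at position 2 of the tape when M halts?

B

s0 | B[1]01011BB   read 1 → write 0, move -1, go to s1
s1 | [B]001011BB   read B → write 0, move +1, go to s0
s0 | 0[0]01011BB   read 0 → write B, move +1, go to s0
s0 | 0B[0]1011BB   read 0 → write B, move +1, go to s0
s0 | 0BB[1]011BB   read 1 → write 0, move -1, go to s1
s1 | 0B[B]0011BB   read B → write 0, move +1, go to s0
s0 | 0B0[0]011BB   read 0 → write B, move +1, go to s0
s0 | 0B0B[0]11BB   read 0 → write B, move +1, go to s0
s0 | 0B0BB[1]1BB   read 1 → write 0, move -1, go to s1
s1 | 0B0B[B]01BB   read B → write 0, move +1, go to s0
s0 | 0B0B0[0]1BB   read 0 → write B, move +1, go to s0
s0 | 0B0B0B[1]BB   read 1 → write 0, move -1, go to s1
s1 | 0B0B0[B]0BB   read B → write 0, move +1, go to s0
s0 | 0B0B00[0]BB   read 0 → write B, move +1, go to s0
s0 | 0B0B00B[B]B   read B → write B, move -1, go to s2
s2 | 0B0B00[B]BB   read B → write 1, move +1, go to s1
s1 | 0B0B001[B]B   read B → write 0, move +1, go to s0
s0 | 0B0B0010[B]   read B → write B, move -1, go to s2
s2 | 0B0B001[0]B   read 0 → write 1, move +1, go to s0
s0 | 0B0B0011[B]   read B → write B, move -1, go to s2
s2 | 0B0B001[1]B   read 1 → write 0, move -1, go to s1
s1 | 0B0B00[1]0B   read 1 → write B, move -1, go to s2
s2 | 0B0B0[0]B0B   read 0 → write 1, move +1, go to s0
s0 | 0B0B01[B]0B   read B → write B, move -1, go to s2
s2 | 0B0B0[1]B0B   read 1 → write 0, move -1, go to s1
s1 | 0B0B[0]0B0B
Cell 2 holds B when M halts.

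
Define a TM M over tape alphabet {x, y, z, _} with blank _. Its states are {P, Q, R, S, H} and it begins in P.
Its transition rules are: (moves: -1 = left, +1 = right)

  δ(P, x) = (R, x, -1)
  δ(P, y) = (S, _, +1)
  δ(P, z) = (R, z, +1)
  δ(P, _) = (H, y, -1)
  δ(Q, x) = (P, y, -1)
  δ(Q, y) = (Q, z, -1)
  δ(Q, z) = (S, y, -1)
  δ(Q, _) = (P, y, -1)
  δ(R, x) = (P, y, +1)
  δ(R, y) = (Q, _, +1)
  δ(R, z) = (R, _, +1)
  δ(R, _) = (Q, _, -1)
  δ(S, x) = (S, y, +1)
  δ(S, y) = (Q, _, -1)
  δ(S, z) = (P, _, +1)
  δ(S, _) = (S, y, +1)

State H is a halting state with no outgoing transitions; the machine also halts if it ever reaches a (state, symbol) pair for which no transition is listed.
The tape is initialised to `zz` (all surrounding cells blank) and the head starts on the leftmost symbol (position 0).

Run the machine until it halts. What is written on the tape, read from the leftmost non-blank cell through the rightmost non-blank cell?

P | [z]z_   read z → write z, move +1, go to R
R | z[z]_   read z → write _, move +1, go to R
R | z_[_]   read _ → write _, move -1, go to Q
Q | z[_]_   read _ → write y, move -1, go to P
P | [z]y_   read z → write z, move +1, go to R
R | z[y]_   read y → write _, move +1, go to Q
Q | z_[_]   read _ → write y, move -1, go to P
P | z[_]y   read _ → write y, move -1, go to H
H | [z]yy
The non-blank tape span at halt is zyy.

zyy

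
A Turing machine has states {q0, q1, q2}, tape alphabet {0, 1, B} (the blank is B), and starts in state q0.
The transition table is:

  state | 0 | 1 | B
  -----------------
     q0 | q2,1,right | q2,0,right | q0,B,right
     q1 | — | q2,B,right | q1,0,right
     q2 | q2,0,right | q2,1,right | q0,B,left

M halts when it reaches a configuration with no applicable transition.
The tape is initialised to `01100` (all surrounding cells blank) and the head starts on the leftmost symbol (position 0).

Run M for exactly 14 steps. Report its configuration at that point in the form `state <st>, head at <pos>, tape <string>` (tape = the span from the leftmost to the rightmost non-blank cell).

state q0, head at 4, tape 11100

state=q0 head=0 tape=[0]1100B   (q0,0)→(q2,1,right)
state=q2 head=1 tape=1[1]100B   (q2,1)→(q2,1,right)
state=q2 head=2 tape=11[1]00B   (q2,1)→(q2,1,right)
state=q2 head=3 tape=111[0]0B   (q2,0)→(q2,0,right)
state=q2 head=4 tape=1110[0]B   (q2,0)→(q2,0,right)
state=q2 head=5 tape=11100[B]   (q2,B)→(q0,B,left)
state=q0 head=4 tape=1110[0]B   (q0,0)→(q2,1,right)
state=q2 head=5 tape=11101[B]   (q2,B)→(q0,B,left)
state=q0 head=4 tape=1110[1]B   (q0,1)→(q2,0,right)
state=q2 head=5 tape=11100[B]   (q2,B)→(q0,B,left)
state=q0 head=4 tape=1110[0]B   (q0,0)→(q2,1,right)
state=q2 head=5 tape=11101[B]   (q2,B)→(q0,B,left)
state=q0 head=4 tape=1110[1]B   (q0,1)→(q2,0,right)
state=q2 head=5 tape=11100[B]   (q2,B)→(q0,B,left)
state=q0 head=4 tape=1110[0]B
After 14 steps: state q0, head at 4, tape 11100.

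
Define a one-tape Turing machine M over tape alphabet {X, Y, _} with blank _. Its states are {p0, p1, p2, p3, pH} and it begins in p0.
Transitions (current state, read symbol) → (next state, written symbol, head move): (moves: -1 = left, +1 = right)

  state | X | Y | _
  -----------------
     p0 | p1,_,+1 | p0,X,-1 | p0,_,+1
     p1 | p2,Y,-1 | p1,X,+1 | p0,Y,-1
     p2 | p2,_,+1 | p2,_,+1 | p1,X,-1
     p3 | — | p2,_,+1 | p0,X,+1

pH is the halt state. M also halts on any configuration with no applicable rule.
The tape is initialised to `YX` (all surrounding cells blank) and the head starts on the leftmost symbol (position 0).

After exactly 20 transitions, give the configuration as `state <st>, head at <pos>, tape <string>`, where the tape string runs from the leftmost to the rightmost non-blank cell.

p0 | ____[Y]X   read Y → write X, move -1, go to p0
p0 | ___[_]XX   read _ → write _, move +1, go to p0
p0 | ____[X]X   read X → write _, move +1, go to p1
p1 | _____[X]   read X → write Y, move -1, go to p2
p2 | ____[_]Y   read _ → write X, move -1, go to p1
p1 | ___[_]XY   read _ → write Y, move -1, go to p0
p0 | __[_]YXY   read _ → write _, move +1, go to p0
p0 | ___[Y]XY   read Y → write X, move -1, go to p0
p0 | __[_]XXY   read _ → write _, move +1, go to p0
p0 | ___[X]XY   read X → write _, move +1, go to p1
p1 | ____[X]Y   read X → write Y, move -1, go to p2
p2 | ___[_]YY   read _ → write X, move -1, go to p1
p1 | __[_]XYY   read _ → write Y, move -1, go to p0
p0 | _[_]YXYY   read _ → write _, move +1, go to p0
p0 | __[Y]XYY   read Y → write X, move -1, go to p0
p0 | _[_]XXYY   read _ → write _, move +1, go to p0
p0 | __[X]XYY   read X → write _, move +1, go to p1
p1 | ___[X]YY   read X → write Y, move -1, go to p2
p2 | __[_]YYY   read _ → write X, move -1, go to p1
p1 | _[_]XYYY   read _ → write Y, move -1, go to p0
p0 | [_]YXYYY
After 20 steps: state p0, head at -4, tape YXYYY.

state p0, head at -4, tape YXYYY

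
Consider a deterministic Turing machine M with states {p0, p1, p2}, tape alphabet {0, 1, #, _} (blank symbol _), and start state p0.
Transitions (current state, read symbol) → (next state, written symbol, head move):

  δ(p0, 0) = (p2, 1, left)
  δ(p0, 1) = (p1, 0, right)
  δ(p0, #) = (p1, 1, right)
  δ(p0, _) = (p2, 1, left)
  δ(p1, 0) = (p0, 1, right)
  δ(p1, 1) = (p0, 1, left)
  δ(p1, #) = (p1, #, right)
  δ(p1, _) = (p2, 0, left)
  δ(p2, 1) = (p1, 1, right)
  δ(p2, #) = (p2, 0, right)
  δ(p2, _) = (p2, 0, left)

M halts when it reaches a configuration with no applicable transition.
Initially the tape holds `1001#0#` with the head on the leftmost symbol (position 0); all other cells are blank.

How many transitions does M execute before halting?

8

p0 | [1]001#0#   read 1 → write 0, move right, go to p1
p1 | 0[0]01#0#   read 0 → write 1, move right, go to p0
p0 | 01[0]1#0#   read 0 → write 1, move left, go to p2
p2 | 0[1]11#0#   read 1 → write 1, move right, go to p1
p1 | 01[1]1#0#   read 1 → write 1, move left, go to p0
p0 | 0[1]11#0#   read 1 → write 0, move right, go to p1
p1 | 00[1]1#0#   read 1 → write 1, move left, go to p0
p0 | 0[0]11#0#   read 0 → write 1, move left, go to p2
p2 | [0]111#0#
M halts after 8 transitions.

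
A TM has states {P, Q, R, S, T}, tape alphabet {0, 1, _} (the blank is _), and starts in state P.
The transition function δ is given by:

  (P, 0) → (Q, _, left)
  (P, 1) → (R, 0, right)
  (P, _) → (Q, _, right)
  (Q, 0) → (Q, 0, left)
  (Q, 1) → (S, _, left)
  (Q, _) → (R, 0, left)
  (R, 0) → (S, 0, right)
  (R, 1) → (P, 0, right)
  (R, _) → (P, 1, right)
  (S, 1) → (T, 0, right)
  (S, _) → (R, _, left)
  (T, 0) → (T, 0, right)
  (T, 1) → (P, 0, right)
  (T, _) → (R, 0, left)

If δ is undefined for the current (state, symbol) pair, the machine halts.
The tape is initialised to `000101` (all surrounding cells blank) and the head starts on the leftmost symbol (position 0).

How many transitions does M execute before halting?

state=P head=0 tape=____[0]00101   (P,0)→(Q,_,left)
state=Q head=-1 tape=___[_]_00101   (Q,_)→(R,0,left)
state=R head=-2 tape=__[_]0_00101   (R,_)→(P,1,right)
state=P head=-1 tape=__1[0]_00101   (P,0)→(Q,_,left)
state=Q head=-2 tape=__[1]__00101   (Q,1)→(S,_,left)
state=S head=-3 tape=_[_]___00101   (S,_)→(R,_,left)
state=R head=-4 tape=[_]____00101   (R,_)→(P,1,right)
state=P head=-3 tape=1[_]___00101   (P,_)→(Q,_,right)
state=Q head=-2 tape=1_[_]__00101   (Q,_)→(R,0,left)
state=R head=-3 tape=1[_]0__00101   (R,_)→(P,1,right)
state=P head=-2 tape=11[0]__00101   (P,0)→(Q,_,left)
state=Q head=-3 tape=1[1]___00101   (Q,1)→(S,_,left)
state=S head=-4 tape=[1]____00101   (S,1)→(T,0,right)
state=T head=-3 tape=0[_]___00101   (T,_)→(R,0,left)
state=R head=-4 tape=[0]0___00101   (R,0)→(S,0,right)
state=S head=-3 tape=0[0]___00101
M halts after 15 transitions.

15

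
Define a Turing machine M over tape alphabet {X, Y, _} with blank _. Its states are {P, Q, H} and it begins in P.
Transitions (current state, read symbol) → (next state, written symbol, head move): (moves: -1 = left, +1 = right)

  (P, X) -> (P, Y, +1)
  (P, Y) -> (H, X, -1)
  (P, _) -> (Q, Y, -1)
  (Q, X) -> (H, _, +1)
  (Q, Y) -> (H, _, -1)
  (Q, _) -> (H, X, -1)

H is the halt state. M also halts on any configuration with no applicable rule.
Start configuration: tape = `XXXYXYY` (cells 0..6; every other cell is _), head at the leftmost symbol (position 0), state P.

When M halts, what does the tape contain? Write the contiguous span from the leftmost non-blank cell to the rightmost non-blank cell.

state=P head=0 tape=[X]XXYXYY   (P,X)→(P,Y,+1)
state=P head=1 tape=Y[X]XYXYY   (P,X)→(P,Y,+1)
state=P head=2 tape=YY[X]YXYY   (P,X)→(P,Y,+1)
state=P head=3 tape=YYY[Y]XYY   (P,Y)→(H,X,-1)
state=H head=2 tape=YY[Y]XXYY
The non-blank tape span at halt is YYYXXYY.

YYYXXYY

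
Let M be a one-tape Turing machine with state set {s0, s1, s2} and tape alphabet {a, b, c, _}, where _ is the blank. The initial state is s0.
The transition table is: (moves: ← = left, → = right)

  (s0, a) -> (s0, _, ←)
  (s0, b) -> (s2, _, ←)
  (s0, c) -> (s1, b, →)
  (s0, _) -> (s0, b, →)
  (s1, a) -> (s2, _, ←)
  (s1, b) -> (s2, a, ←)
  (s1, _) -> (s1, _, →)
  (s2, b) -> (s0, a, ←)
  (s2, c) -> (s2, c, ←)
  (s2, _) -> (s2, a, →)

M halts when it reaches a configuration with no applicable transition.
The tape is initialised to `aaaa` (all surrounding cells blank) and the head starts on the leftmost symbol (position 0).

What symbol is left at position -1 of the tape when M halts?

state=s0 head=0 tape=___[a]aaa   (s0,a)→(s0,_,←)
state=s0 head=-1 tape=__[_]_aaa   (s0,_)→(s0,b,→)
state=s0 head=0 tape=__b[_]aaa   (s0,_)→(s0,b,→)
state=s0 head=1 tape=__bb[a]aa   (s0,a)→(s0,_,←)
state=s0 head=0 tape=__b[b]_aa   (s0,b)→(s2,_,←)
state=s2 head=-1 tape=__[b]__aa   (s2,b)→(s0,a,←)
state=s0 head=-2 tape=_[_]a__aa   (s0,_)→(s0,b,→)
state=s0 head=-1 tape=_b[a]__aa   (s0,a)→(s0,_,←)
state=s0 head=-2 tape=_[b]___aa   (s0,b)→(s2,_,←)
state=s2 head=-3 tape=[_]____aa   (s2,_)→(s2,a,→)
state=s2 head=-2 tape=a[_]___aa   (s2,_)→(s2,a,→)
state=s2 head=-1 tape=aa[_]__aa   (s2,_)→(s2,a,→)
state=s2 head=0 tape=aaa[_]_aa   (s2,_)→(s2,a,→)
state=s2 head=1 tape=aaaa[_]aa   (s2,_)→(s2,a,→)
state=s2 head=2 tape=aaaaa[a]a
Cell -1 holds a when M halts.

a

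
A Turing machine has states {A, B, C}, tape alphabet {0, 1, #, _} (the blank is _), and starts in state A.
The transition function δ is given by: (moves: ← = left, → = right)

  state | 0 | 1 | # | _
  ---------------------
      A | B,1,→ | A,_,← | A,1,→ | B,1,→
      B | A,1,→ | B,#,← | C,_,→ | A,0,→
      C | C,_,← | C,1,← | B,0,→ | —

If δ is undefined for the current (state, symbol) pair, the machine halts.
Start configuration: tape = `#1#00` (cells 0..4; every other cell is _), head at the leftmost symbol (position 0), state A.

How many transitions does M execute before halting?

state=A head=0 tape=_[#]1#00   (A,#)→(A,1,→)
state=A head=1 tape=_1[1]#00   (A,1)→(A,_,←)
state=A head=0 tape=_[1]_#00   (A,1)→(A,_,←)
state=A head=-1 tape=[_]__#00   (A,_)→(B,1,→)
state=B head=0 tape=1[_]_#00   (B,_)→(A,0,→)
state=A head=1 tape=10[_]#00   (A,_)→(B,1,→)
state=B head=2 tape=101[#]00   (B,#)→(C,_,→)
state=C head=3 tape=101_[0]0   (C,0)→(C,_,←)
state=C head=2 tape=101[_]_0
M halts after 8 transitions.

8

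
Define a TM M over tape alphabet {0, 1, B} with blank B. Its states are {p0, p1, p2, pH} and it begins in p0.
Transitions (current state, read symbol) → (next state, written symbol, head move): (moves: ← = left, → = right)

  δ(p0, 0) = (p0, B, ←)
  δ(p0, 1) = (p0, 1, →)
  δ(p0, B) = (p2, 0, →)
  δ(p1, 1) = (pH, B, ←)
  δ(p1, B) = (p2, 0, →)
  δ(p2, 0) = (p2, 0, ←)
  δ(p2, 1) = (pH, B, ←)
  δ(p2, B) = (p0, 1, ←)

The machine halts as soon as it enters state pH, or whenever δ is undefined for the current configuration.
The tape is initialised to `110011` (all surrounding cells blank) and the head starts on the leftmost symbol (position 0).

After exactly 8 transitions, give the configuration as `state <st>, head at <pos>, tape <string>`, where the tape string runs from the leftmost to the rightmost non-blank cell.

state pH, head at 0, tape 1B0011

state=p0 head=0 tape=[1]10011   (p0,1)→(p0,1,→)
state=p0 head=1 tape=1[1]0011   (p0,1)→(p0,1,→)
state=p0 head=2 tape=11[0]011   (p0,0)→(p0,B,←)
state=p0 head=1 tape=1[1]B011   (p0,1)→(p0,1,→)
state=p0 head=2 tape=11[B]011   (p0,B)→(p2,0,→)
state=p2 head=3 tape=110[0]11   (p2,0)→(p2,0,←)
state=p2 head=2 tape=11[0]011   (p2,0)→(p2,0,←)
state=p2 head=1 tape=1[1]0011   (p2,1)→(pH,B,←)
state=pH head=0 tape=[1]B0011
After 8 steps: state pH, head at 0, tape 1B0011.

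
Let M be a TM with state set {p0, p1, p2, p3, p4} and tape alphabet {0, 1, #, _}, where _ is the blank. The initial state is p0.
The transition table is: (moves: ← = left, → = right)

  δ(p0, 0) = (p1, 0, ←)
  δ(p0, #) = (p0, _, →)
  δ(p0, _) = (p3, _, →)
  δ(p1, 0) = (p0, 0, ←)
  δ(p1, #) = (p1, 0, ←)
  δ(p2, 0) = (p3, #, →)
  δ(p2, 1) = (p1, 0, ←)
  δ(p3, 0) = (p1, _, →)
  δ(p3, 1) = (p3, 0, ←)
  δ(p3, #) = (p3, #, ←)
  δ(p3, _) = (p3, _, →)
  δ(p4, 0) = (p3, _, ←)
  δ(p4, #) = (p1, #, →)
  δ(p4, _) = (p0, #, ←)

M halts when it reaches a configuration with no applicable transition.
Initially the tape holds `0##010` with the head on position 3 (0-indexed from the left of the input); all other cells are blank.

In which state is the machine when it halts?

state=p0 head=3 tape=_0##[0]10   (p0,0)→(p1,0,←)
state=p1 head=2 tape=_0#[#]010   (p1,#)→(p1,0,←)
state=p1 head=1 tape=_0[#]0010   (p1,#)→(p1,0,←)
state=p1 head=0 tape=_[0]00010   (p1,0)→(p0,0,←)
state=p0 head=-1 tape=[_]000010   (p0,_)→(p3,_,→)
state=p3 head=0 tape=_[0]00010   (p3,0)→(p1,_,→)
state=p1 head=1 tape=__[0]0010   (p1,0)→(p0,0,←)
state=p0 head=0 tape=_[_]00010   (p0,_)→(p3,_,→)
state=p3 head=1 tape=__[0]0010   (p3,0)→(p1,_,→)
state=p1 head=2 tape=___[0]010   (p1,0)→(p0,0,←)
state=p0 head=1 tape=__[_]0010   (p0,_)→(p3,_,→)
state=p3 head=2 tape=___[0]010   (p3,0)→(p1,_,→)
state=p1 head=3 tape=____[0]10   (p1,0)→(p0,0,←)
state=p0 head=2 tape=___[_]010   (p0,_)→(p3,_,→)
state=p3 head=3 tape=____[0]10   (p3,0)→(p1,_,→)
state=p1 head=4 tape=_____[1]0
No transition is defined for (p1, 1); M halts in state p1.

p1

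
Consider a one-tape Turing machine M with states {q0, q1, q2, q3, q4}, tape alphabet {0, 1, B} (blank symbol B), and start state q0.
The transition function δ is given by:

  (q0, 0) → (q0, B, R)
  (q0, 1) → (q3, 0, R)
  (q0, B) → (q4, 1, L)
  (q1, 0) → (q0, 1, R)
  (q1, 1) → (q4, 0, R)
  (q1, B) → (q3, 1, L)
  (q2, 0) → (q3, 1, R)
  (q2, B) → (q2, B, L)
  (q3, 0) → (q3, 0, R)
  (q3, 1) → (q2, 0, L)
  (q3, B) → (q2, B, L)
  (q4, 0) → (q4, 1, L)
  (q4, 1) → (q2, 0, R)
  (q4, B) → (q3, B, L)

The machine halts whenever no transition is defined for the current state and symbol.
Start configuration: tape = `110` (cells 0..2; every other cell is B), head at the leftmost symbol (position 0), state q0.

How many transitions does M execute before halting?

state=q0 head=0 tape=[1]10B   (q0,1)→(q3,0,R)
state=q3 head=1 tape=0[1]0B   (q3,1)→(q2,0,L)
state=q2 head=0 tape=[0]00B   (q2,0)→(q3,1,R)
state=q3 head=1 tape=1[0]0B   (q3,0)→(q3,0,R)
state=q3 head=2 tape=10[0]B   (q3,0)→(q3,0,R)
state=q3 head=3 tape=100[B]   (q3,B)→(q2,B,L)
state=q2 head=2 tape=10[0]B   (q2,0)→(q3,1,R)
state=q3 head=3 tape=101[B]   (q3,B)→(q2,B,L)
state=q2 head=2 tape=10[1]B
M halts after 8 transitions.

8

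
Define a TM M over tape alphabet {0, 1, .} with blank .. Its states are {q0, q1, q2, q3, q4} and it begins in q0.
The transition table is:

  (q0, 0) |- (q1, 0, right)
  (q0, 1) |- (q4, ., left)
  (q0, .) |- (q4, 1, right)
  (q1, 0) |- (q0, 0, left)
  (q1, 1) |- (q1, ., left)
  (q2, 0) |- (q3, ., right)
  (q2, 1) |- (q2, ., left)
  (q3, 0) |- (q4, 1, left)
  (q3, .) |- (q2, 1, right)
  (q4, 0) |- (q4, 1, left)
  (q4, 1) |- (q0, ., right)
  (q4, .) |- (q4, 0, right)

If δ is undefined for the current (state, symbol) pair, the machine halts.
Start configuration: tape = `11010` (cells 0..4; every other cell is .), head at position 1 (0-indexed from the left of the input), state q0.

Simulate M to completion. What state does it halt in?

q1

state=q0 head=1 tape=1[1]010.   (q0,1)→(q4,.,left)
state=q4 head=0 tape=[1].010.   (q4,1)→(q0,.,right)
state=q0 head=1 tape=.[.]010.   (q0,.)→(q4,1,right)
state=q4 head=2 tape=.1[0]10.   (q4,0)→(q4,1,left)
state=q4 head=1 tape=.[1]110.   (q4,1)→(q0,.,right)
state=q0 head=2 tape=..[1]10.   (q0,1)→(q4,.,left)
state=q4 head=1 tape=.[.].10.   (q4,.)→(q4,0,right)
state=q4 head=2 tape=.0[.]10.   (q4,.)→(q4,0,right)
state=q4 head=3 tape=.00[1]0.   (q4,1)→(q0,.,right)
state=q0 head=4 tape=.00.[0].   (q0,0)→(q1,0,right)
state=q1 head=5 tape=.00.0[.]
No transition is defined for (q1, .); M halts in state q1.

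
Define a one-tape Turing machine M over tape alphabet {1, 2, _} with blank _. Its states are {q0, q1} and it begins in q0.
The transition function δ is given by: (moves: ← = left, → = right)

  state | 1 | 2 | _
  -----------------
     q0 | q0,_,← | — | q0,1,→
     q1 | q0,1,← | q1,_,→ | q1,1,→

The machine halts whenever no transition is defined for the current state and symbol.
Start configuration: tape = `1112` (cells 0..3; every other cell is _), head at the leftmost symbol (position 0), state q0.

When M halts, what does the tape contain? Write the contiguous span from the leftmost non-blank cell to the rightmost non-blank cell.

1111112

q0 | ___[1]112   read 1 → write _, move ←, go to q0
q0 | __[_]_112   read _ → write 1, move →, go to q0
q0 | __1[_]112   read _ → write 1, move →, go to q0
q0 | __11[1]12   read 1 → write _, move ←, go to q0
q0 | __1[1]_12   read 1 → write _, move ←, go to q0
q0 | __[1]__12   read 1 → write _, move ←, go to q0
q0 | _[_]___12   read _ → write 1, move →, go to q0
q0 | _1[_]__12   read _ → write 1, move →, go to q0
q0 | _11[_]_12   read _ → write 1, move →, go to q0
q0 | _111[_]12   read _ → write 1, move →, go to q0
q0 | _1111[1]2   read 1 → write _, move ←, go to q0
q0 | _111[1]_2   read 1 → write _, move ←, go to q0
q0 | _11[1]__2   read 1 → write _, move ←, go to q0
q0 | _1[1]___2   read 1 → write _, move ←, go to q0
q0 | _[1]____2   read 1 → write _, move ←, go to q0
q0 | [_]_____2   read _ → write 1, move →, go to q0
q0 | 1[_]____2   read _ → write 1, move →, go to q0
q0 | 11[_]___2   read _ → write 1, move →, go to q0
q0 | 111[_]__2   read _ → write 1, move →, go to q0
q0 | 1111[_]_2   read _ → write 1, move →, go to q0
q0 | 11111[_]2   read _ → write 1, move →, go to q0
q0 | 111111[2]
The non-blank tape span at halt is 1111112.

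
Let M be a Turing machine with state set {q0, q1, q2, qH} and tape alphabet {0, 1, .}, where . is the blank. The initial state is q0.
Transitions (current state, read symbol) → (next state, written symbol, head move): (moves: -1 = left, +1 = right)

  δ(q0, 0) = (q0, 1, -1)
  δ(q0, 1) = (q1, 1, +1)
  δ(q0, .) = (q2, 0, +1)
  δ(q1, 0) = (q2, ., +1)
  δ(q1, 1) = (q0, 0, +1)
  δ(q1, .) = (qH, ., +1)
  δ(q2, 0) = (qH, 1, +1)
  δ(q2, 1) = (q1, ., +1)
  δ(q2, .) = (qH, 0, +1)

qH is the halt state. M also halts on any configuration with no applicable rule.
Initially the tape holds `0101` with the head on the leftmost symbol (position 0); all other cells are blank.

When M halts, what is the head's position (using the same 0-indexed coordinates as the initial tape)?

q0 | .[0]101..   read 0 → write 1, move -1, go to q0
q0 | [.]1101..   read . → write 0, move +1, go to q2
q2 | 0[1]101..   read 1 → write ., move +1, go to q1
q1 | 0.[1]01..   read 1 → write 0, move +1, go to q0
q0 | 0.0[0]1..   read 0 → write 1, move -1, go to q0
q0 | 0.[0]11..   read 0 → write 1, move -1, go to q0
q0 | 0[.]111..   read . → write 0, move +1, go to q2
q2 | 00[1]11..   read 1 → write ., move +1, go to q1
q1 | 00.[1]1..   read 1 → write 0, move +1, go to q0
q0 | 00.0[1]..   read 1 → write 1, move +1, go to q1
q1 | 00.01[.].   read . → write ., move +1, go to qH
qH | 00.01.[.]
At halt the head is at cell 5.

5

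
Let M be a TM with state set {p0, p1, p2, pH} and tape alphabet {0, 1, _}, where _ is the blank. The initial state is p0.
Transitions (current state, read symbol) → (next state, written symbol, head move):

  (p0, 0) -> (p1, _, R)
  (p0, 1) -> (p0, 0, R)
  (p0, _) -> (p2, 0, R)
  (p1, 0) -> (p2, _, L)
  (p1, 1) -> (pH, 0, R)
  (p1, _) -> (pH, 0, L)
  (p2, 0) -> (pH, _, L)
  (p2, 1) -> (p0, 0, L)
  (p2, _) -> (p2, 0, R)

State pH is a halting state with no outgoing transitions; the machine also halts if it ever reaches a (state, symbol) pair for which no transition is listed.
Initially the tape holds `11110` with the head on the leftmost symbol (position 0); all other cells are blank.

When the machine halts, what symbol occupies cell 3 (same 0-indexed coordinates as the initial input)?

p0 | [1]1110_   read 1 → write 0, move R, go to p0
p0 | 0[1]110_   read 1 → write 0, move R, go to p0
p0 | 00[1]10_   read 1 → write 0, move R, go to p0
p0 | 000[1]0_   read 1 → write 0, move R, go to p0
p0 | 0000[0]_   read 0 → write _, move R, go to p1
p1 | 0000_[_]   read _ → write 0, move L, go to pH
pH | 0000[_]0
Cell 3 holds 0 when M halts.

0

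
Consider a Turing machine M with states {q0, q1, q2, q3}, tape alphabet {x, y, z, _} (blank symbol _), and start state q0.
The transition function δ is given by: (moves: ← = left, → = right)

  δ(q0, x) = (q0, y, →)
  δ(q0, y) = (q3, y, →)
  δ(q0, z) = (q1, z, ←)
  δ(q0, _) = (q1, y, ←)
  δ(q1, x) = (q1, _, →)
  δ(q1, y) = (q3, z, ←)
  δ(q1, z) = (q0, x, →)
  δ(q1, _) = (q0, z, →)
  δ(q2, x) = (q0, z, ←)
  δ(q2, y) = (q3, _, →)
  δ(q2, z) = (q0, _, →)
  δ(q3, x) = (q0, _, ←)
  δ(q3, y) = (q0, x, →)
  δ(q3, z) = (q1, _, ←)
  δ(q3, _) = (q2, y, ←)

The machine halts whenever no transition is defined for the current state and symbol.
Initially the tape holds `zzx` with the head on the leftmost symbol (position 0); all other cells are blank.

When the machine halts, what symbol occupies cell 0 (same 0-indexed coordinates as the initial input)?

q0 | _[z]zx___   read z → write z, move ←, go to q1
q1 | [_]zzx___   read _ → write z, move →, go to q0
q0 | z[z]zx___   read z → write z, move ←, go to q1
q1 | [z]zzx___   read z → write x, move →, go to q0
q0 | x[z]zx___   read z → write z, move ←, go to q1
q1 | [x]zzx___   read x → write _, move →, go to q1
q1 | _[z]zx___   read z → write x, move →, go to q0
q0 | _x[z]x___   read z → write z, move ←, go to q1
q1 | _[x]zx___   read x → write _, move →, go to q1
q1 | __[z]x___   read z → write x, move →, go to q0
q0 | __x[x]___   read x → write y, move →, go to q0
q0 | __xy[_]__   read _ → write y, move ←, go to q1
q1 | __x[y]y__   read y → write z, move ←, go to q3
q3 | __[x]zy__   read x → write _, move ←, go to q0
q0 | _[_]_zy__   read _ → write y, move ←, go to q1
q1 | [_]y_zy__   read _ → write z, move →, go to q0
q0 | z[y]_zy__   read y → write y, move →, go to q3
q3 | zy[_]zy__   read _ → write y, move ←, go to q2
q2 | z[y]yzy__   read y → write _, move →, go to q3
q3 | z_[y]zy__   read y → write x, move →, go to q0
q0 | z_x[z]y__   read z → write z, move ←, go to q1
q1 | z_[x]zy__   read x → write _, move →, go to q1
q1 | z__[z]y__   read z → write x, move →, go to q0
q0 | z__x[y]__   read y → write y, move →, go to q3
q3 | z__xy[_]_   read _ → write y, move ←, go to q2
q2 | z__x[y]y_   read y → write _, move →, go to q3
q3 | z__x_[y]_   read y → write x, move →, go to q0
q0 | z__x_x[_]   read _ → write y, move ←, go to q1
q1 | z__x_[x]y   read x → write _, move →, go to q1
q1 | z__x__[y]   read y → write z, move ←, go to q3
q3 | z__x_[_]z   read _ → write y, move ←, go to q2
q2 | z__x[_]yz
Cell 0 holds _ when M halts.

_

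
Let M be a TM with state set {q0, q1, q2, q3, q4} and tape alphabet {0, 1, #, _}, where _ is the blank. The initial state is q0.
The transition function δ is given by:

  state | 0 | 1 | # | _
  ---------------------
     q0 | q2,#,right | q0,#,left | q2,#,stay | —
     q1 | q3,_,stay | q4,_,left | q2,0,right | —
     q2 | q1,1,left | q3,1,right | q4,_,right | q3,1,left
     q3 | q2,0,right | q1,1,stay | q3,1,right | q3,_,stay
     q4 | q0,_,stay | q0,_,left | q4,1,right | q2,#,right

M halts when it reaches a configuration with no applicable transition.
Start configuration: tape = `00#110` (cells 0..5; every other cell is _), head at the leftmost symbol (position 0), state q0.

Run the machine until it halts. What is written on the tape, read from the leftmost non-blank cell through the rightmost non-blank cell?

state=q0 head=0 tape=[0]0#110   (q0,0)→(q2,#,right)
state=q2 head=1 tape=#[0]#110   (q2,0)→(q1,1,left)
state=q1 head=0 tape=[#]1#110   (q1,#)→(q2,0,right)
state=q2 head=1 tape=0[1]#110   (q2,1)→(q3,1,right)
state=q3 head=2 tape=01[#]110   (q3,#)→(q3,1,right)
state=q3 head=3 tape=011[1]10   (q3,1)→(q1,1,stay)
state=q1 head=3 tape=011[1]10   (q1,1)→(q4,_,left)
state=q4 head=2 tape=01[1]_10   (q4,1)→(q0,_,left)
state=q0 head=1 tape=0[1]__10   (q0,1)→(q0,#,left)
state=q0 head=0 tape=[0]#__10   (q0,0)→(q2,#,right)
state=q2 head=1 tape=#[#]__10   (q2,#)→(q4,_,right)
state=q4 head=2 tape=#_[_]_10   (q4,_)→(q2,#,right)
state=q2 head=3 tape=#_#[_]10   (q2,_)→(q3,1,left)
state=q3 head=2 tape=#_[#]110   (q3,#)→(q3,1,right)
state=q3 head=3 tape=#_1[1]10   (q3,1)→(q1,1,stay)
state=q1 head=3 tape=#_1[1]10   (q1,1)→(q4,_,left)
state=q4 head=2 tape=#_[1]_10   (q4,1)→(q0,_,left)
state=q0 head=1 tape=#[_]__10
The non-blank tape span at halt is #___10.

#___10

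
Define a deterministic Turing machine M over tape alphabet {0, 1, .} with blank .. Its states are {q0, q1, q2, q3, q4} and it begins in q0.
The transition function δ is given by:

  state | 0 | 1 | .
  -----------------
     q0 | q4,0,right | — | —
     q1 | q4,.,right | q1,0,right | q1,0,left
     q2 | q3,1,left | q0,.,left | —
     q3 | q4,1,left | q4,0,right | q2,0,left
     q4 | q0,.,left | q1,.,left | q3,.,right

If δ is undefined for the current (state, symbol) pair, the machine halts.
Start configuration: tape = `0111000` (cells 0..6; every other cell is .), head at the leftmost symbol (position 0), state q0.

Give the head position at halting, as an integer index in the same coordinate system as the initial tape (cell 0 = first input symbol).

7

q0 | [0]111000..   read 0 → write 0, move right, go to q4
q4 | 0[1]11000..   read 1 → write ., move left, go to q1
q1 | [0].11000..   read 0 → write ., move right, go to q4
q4 | .[.]11000..   read . → write ., move right, go to q3
q3 | ..[1]1000..   read 1 → write 0, move right, go to q4
q4 | ..0[1]000..   read 1 → write ., move left, go to q1
q1 | ..[0].000..   read 0 → write ., move right, go to q4
q4 | ...[.]000..   read . → write ., move right, go to q3
q3 | ....[0]00..   read 0 → write 1, move left, go to q4
q4 | ...[.]100..   read . → write ., move right, go to q3
q3 | ....[1]00..   read 1 → write 0, move right, go to q4
q4 | ....0[0]0..   read 0 → write ., move left, go to q0
q0 | ....[0].0..   read 0 → write 0, move right, go to q4
q4 | ....0[.]0..   read . → write ., move right, go to q3
q3 | ....0.[0]..   read 0 → write 1, move left, go to q4
q4 | ....0[.]1..   read . → write ., move right, go to q3
q3 | ....0.[1]..   read 1 → write 0, move right, go to q4
q4 | ....0.0[.].   read . → write ., move right, go to q3
q3 | ....0.0.[.]   read . → write 0, move left, go to q2
q2 | ....0.0[.]0
At halt the head is at cell 7.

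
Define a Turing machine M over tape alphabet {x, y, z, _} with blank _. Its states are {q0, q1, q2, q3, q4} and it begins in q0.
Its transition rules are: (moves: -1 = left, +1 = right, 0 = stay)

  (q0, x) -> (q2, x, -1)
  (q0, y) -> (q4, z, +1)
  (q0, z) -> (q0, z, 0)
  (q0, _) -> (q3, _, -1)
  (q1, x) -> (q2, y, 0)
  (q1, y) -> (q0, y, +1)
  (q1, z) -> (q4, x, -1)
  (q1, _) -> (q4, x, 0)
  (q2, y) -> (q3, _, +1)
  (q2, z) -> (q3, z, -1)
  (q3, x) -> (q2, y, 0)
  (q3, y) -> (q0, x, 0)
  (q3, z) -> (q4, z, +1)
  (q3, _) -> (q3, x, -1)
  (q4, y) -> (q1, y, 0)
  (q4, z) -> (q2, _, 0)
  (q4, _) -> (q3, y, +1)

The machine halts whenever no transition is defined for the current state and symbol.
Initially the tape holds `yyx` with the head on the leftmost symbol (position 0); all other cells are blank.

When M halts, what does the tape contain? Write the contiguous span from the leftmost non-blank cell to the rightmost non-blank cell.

zxxx

q0 | [y]yx_   read y → write z, move +1, go to q4
q4 | z[y]x_   read y → write y, move 0, go to q1
q1 | z[y]x_   read y → write y, move +1, go to q0
q0 | zy[x]_   read x → write x, move -1, go to q2
q2 | z[y]x_   read y → write _, move +1, go to q3
q3 | z_[x]_   read x → write y, move 0, go to q2
q2 | z_[y]_   read y → write _, move +1, go to q3
q3 | z__[_]   read _ → write x, move -1, go to q3
q3 | z_[_]x   read _ → write x, move -1, go to q3
q3 | z[_]xx   read _ → write x, move -1, go to q3
q3 | [z]xxx   read z → write z, move +1, go to q4
q4 | z[x]xx
The non-blank tape span at halt is zxxx.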